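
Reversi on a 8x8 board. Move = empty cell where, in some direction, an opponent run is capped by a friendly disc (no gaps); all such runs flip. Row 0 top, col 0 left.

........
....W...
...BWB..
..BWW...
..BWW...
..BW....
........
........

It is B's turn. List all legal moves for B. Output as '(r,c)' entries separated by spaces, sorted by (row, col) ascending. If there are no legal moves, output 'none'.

Answer: (0,3) (0,5) (1,5) (3,5) (4,5) (5,4) (6,3) (6,4)

Derivation:
(0,3): flips 1 -> legal
(0,4): no bracket -> illegal
(0,5): flips 1 -> legal
(1,3): no bracket -> illegal
(1,5): flips 2 -> legal
(2,2): no bracket -> illegal
(3,5): flips 2 -> legal
(4,5): flips 3 -> legal
(5,4): flips 2 -> legal
(5,5): no bracket -> illegal
(6,2): no bracket -> illegal
(6,3): flips 3 -> legal
(6,4): flips 1 -> legal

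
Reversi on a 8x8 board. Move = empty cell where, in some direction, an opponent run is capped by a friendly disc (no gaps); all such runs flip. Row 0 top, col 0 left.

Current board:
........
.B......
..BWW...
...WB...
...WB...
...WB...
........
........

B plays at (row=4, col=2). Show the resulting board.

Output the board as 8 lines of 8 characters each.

Answer: ........
.B......
..BWW...
...WB...
..BBB...
...WB...
........
........

Derivation:
Place B at (4,2); scan 8 dirs for brackets.
Dir NW: first cell '.' (not opp) -> no flip
Dir N: first cell '.' (not opp) -> no flip
Dir NE: opp run (3,3) (2,4), next='.' -> no flip
Dir W: first cell '.' (not opp) -> no flip
Dir E: opp run (4,3) capped by B -> flip
Dir SW: first cell '.' (not opp) -> no flip
Dir S: first cell '.' (not opp) -> no flip
Dir SE: opp run (5,3), next='.' -> no flip
All flips: (4,3)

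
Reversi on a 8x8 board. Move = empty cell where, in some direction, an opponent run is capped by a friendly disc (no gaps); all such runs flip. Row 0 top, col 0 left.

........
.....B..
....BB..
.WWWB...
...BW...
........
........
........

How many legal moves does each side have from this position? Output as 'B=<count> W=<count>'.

Answer: B=6 W=6

Derivation:
-- B to move --
(2,0): no bracket -> illegal
(2,1): flips 1 -> legal
(2,2): no bracket -> illegal
(2,3): flips 1 -> legal
(3,0): flips 3 -> legal
(3,5): no bracket -> illegal
(4,0): no bracket -> illegal
(4,1): no bracket -> illegal
(4,2): flips 1 -> legal
(4,5): flips 1 -> legal
(5,3): no bracket -> illegal
(5,4): flips 1 -> legal
(5,5): no bracket -> illegal
B mobility = 6
-- W to move --
(0,4): no bracket -> illegal
(0,5): no bracket -> illegal
(0,6): flips 2 -> legal
(1,3): no bracket -> illegal
(1,4): flips 2 -> legal
(1,6): no bracket -> illegal
(2,3): no bracket -> illegal
(2,6): no bracket -> illegal
(3,5): flips 1 -> legal
(3,6): no bracket -> illegal
(4,2): flips 1 -> legal
(4,5): no bracket -> illegal
(5,2): no bracket -> illegal
(5,3): flips 1 -> legal
(5,4): flips 1 -> legal
W mobility = 6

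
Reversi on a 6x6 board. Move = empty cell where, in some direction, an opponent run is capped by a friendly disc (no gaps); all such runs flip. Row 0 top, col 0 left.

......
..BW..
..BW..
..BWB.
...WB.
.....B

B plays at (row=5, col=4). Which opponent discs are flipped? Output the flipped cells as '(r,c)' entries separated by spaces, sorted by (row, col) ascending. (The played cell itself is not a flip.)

Dir NW: opp run (4,3) capped by B -> flip
Dir N: first cell 'B' (not opp) -> no flip
Dir NE: first cell '.' (not opp) -> no flip
Dir W: first cell '.' (not opp) -> no flip
Dir E: first cell 'B' (not opp) -> no flip
Dir SW: edge -> no flip
Dir S: edge -> no flip
Dir SE: edge -> no flip

Answer: (4,3)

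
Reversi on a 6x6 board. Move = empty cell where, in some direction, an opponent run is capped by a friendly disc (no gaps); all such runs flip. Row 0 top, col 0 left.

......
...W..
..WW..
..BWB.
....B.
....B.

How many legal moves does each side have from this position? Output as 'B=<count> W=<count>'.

-- B to move --
(0,2): no bracket -> illegal
(0,3): no bracket -> illegal
(0,4): no bracket -> illegal
(1,1): flips 2 -> legal
(1,2): flips 2 -> legal
(1,4): flips 1 -> legal
(2,1): no bracket -> illegal
(2,4): no bracket -> illegal
(3,1): no bracket -> illegal
(4,2): no bracket -> illegal
(4,3): no bracket -> illegal
B mobility = 3
-- W to move --
(2,1): no bracket -> illegal
(2,4): no bracket -> illegal
(2,5): no bracket -> illegal
(3,1): flips 1 -> legal
(3,5): flips 1 -> legal
(4,1): flips 1 -> legal
(4,2): flips 1 -> legal
(4,3): no bracket -> illegal
(4,5): flips 1 -> legal
(5,3): no bracket -> illegal
(5,5): flips 1 -> legal
W mobility = 6

Answer: B=3 W=6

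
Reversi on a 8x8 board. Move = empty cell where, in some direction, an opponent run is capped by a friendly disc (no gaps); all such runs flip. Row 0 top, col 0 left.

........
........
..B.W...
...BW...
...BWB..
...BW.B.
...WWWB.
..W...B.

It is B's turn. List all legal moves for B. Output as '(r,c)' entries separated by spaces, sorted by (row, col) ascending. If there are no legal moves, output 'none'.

Answer: (1,5) (2,3) (2,5) (3,5) (5,5) (6,2) (7,3) (7,4) (7,5)

Derivation:
(1,3): no bracket -> illegal
(1,4): no bracket -> illegal
(1,5): flips 1 -> legal
(2,3): flips 1 -> legal
(2,5): flips 1 -> legal
(3,5): flips 2 -> legal
(5,2): no bracket -> illegal
(5,5): flips 2 -> legal
(6,1): no bracket -> illegal
(6,2): flips 3 -> legal
(7,1): no bracket -> illegal
(7,3): flips 1 -> legal
(7,4): flips 1 -> legal
(7,5): flips 1 -> legal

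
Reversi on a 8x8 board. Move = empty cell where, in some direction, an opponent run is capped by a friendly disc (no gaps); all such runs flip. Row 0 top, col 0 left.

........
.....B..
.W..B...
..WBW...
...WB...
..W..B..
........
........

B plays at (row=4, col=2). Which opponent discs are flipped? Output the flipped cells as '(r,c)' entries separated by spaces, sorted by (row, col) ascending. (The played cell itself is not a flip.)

Dir NW: first cell '.' (not opp) -> no flip
Dir N: opp run (3,2), next='.' -> no flip
Dir NE: first cell 'B' (not opp) -> no flip
Dir W: first cell '.' (not opp) -> no flip
Dir E: opp run (4,3) capped by B -> flip
Dir SW: first cell '.' (not opp) -> no flip
Dir S: opp run (5,2), next='.' -> no flip
Dir SE: first cell '.' (not opp) -> no flip

Answer: (4,3)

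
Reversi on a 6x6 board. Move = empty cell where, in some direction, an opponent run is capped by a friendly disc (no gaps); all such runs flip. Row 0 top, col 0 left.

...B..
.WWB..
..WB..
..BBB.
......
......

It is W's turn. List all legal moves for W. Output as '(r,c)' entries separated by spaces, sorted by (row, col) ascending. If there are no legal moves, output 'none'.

(0,2): no bracket -> illegal
(0,4): flips 1 -> legal
(1,4): flips 1 -> legal
(2,1): no bracket -> illegal
(2,4): flips 1 -> legal
(2,5): no bracket -> illegal
(3,1): no bracket -> illegal
(3,5): no bracket -> illegal
(4,1): no bracket -> illegal
(4,2): flips 1 -> legal
(4,3): no bracket -> illegal
(4,4): flips 1 -> legal
(4,5): flips 2 -> legal

Answer: (0,4) (1,4) (2,4) (4,2) (4,4) (4,5)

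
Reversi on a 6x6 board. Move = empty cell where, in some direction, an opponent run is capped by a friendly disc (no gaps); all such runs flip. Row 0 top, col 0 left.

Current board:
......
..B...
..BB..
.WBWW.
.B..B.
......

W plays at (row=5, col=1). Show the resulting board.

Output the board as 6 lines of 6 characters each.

Answer: ......
..B...
..BB..
.WBWW.
.W..B.
.W....

Derivation:
Place W at (5,1); scan 8 dirs for brackets.
Dir NW: first cell '.' (not opp) -> no flip
Dir N: opp run (4,1) capped by W -> flip
Dir NE: first cell '.' (not opp) -> no flip
Dir W: first cell '.' (not opp) -> no flip
Dir E: first cell '.' (not opp) -> no flip
Dir SW: edge -> no flip
Dir S: edge -> no flip
Dir SE: edge -> no flip
All flips: (4,1)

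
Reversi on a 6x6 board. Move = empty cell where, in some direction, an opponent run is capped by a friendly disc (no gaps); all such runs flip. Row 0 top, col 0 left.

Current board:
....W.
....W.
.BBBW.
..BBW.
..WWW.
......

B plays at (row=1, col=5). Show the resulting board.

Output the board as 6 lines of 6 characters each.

Answer: ....W.
....WB
.BBBB.
..BBW.
..WWW.
......

Derivation:
Place B at (1,5); scan 8 dirs for brackets.
Dir NW: opp run (0,4), next=edge -> no flip
Dir N: first cell '.' (not opp) -> no flip
Dir NE: edge -> no flip
Dir W: opp run (1,4), next='.' -> no flip
Dir E: edge -> no flip
Dir SW: opp run (2,4) capped by B -> flip
Dir S: first cell '.' (not opp) -> no flip
Dir SE: edge -> no flip
All flips: (2,4)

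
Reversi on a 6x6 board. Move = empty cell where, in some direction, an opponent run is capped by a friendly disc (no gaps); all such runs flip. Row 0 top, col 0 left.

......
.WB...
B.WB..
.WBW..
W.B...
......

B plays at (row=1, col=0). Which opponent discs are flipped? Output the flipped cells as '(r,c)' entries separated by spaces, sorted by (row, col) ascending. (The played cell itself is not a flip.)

Answer: (1,1)

Derivation:
Dir NW: edge -> no flip
Dir N: first cell '.' (not opp) -> no flip
Dir NE: first cell '.' (not opp) -> no flip
Dir W: edge -> no flip
Dir E: opp run (1,1) capped by B -> flip
Dir SW: edge -> no flip
Dir S: first cell 'B' (not opp) -> no flip
Dir SE: first cell '.' (not opp) -> no flip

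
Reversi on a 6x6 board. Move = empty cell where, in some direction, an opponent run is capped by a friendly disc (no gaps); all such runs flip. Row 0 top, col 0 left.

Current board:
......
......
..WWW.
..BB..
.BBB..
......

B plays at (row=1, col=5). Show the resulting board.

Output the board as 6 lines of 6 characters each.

Answer: ......
.....B
..WWB.
..BB..
.BBB..
......

Derivation:
Place B at (1,5); scan 8 dirs for brackets.
Dir NW: first cell '.' (not opp) -> no flip
Dir N: first cell '.' (not opp) -> no flip
Dir NE: edge -> no flip
Dir W: first cell '.' (not opp) -> no flip
Dir E: edge -> no flip
Dir SW: opp run (2,4) capped by B -> flip
Dir S: first cell '.' (not opp) -> no flip
Dir SE: edge -> no flip
All flips: (2,4)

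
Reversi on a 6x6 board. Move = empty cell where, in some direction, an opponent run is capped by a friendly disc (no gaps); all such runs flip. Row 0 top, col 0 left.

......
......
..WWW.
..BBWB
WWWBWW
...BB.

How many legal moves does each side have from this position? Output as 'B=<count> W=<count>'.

Answer: B=11 W=3

Derivation:
-- B to move --
(1,1): flips 1 -> legal
(1,2): flips 1 -> legal
(1,3): flips 2 -> legal
(1,4): flips 4 -> legal
(1,5): flips 1 -> legal
(2,1): no bracket -> illegal
(2,5): flips 1 -> legal
(3,0): no bracket -> illegal
(3,1): flips 1 -> legal
(5,0): flips 1 -> legal
(5,1): flips 1 -> legal
(5,2): flips 1 -> legal
(5,5): flips 2 -> legal
B mobility = 11
-- W to move --
(2,1): no bracket -> illegal
(2,5): flips 1 -> legal
(3,1): flips 2 -> legal
(5,2): flips 1 -> legal
(5,5): no bracket -> illegal
W mobility = 3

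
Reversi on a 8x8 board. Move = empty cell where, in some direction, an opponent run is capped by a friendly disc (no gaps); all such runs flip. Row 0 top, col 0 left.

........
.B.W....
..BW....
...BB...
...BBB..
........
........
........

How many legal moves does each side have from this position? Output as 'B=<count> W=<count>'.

Answer: B=4 W=4

Derivation:
-- B to move --
(0,2): no bracket -> illegal
(0,3): flips 2 -> legal
(0,4): flips 1 -> legal
(1,2): flips 1 -> legal
(1,4): no bracket -> illegal
(2,4): flips 1 -> legal
(3,2): no bracket -> illegal
B mobility = 4
-- W to move --
(0,0): no bracket -> illegal
(0,1): no bracket -> illegal
(0,2): no bracket -> illegal
(1,0): no bracket -> illegal
(1,2): no bracket -> illegal
(2,0): no bracket -> illegal
(2,1): flips 1 -> legal
(2,4): no bracket -> illegal
(2,5): no bracket -> illegal
(3,1): flips 1 -> legal
(3,2): no bracket -> illegal
(3,5): no bracket -> illegal
(3,6): no bracket -> illegal
(4,2): no bracket -> illegal
(4,6): no bracket -> illegal
(5,2): no bracket -> illegal
(5,3): flips 2 -> legal
(5,4): no bracket -> illegal
(5,5): no bracket -> illegal
(5,6): flips 2 -> legal
W mobility = 4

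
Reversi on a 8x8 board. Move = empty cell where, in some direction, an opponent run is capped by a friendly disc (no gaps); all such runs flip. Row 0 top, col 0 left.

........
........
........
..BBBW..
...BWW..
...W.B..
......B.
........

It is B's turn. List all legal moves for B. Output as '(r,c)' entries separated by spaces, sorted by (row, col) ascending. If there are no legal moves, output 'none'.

(2,4): no bracket -> illegal
(2,5): flips 2 -> legal
(2,6): no bracket -> illegal
(3,6): flips 1 -> legal
(4,2): no bracket -> illegal
(4,6): flips 2 -> legal
(5,2): no bracket -> illegal
(5,4): flips 1 -> legal
(5,6): flips 1 -> legal
(6,2): no bracket -> illegal
(6,3): flips 1 -> legal
(6,4): no bracket -> illegal

Answer: (2,5) (3,6) (4,6) (5,4) (5,6) (6,3)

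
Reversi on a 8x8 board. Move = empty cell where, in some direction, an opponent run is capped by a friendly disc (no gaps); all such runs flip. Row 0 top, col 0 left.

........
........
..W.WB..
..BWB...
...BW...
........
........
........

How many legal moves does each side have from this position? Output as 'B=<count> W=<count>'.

Answer: B=5 W=5

Derivation:
-- B to move --
(1,1): no bracket -> illegal
(1,2): flips 1 -> legal
(1,3): no bracket -> illegal
(1,4): flips 1 -> legal
(1,5): no bracket -> illegal
(2,1): no bracket -> illegal
(2,3): flips 2 -> legal
(3,1): no bracket -> illegal
(3,5): no bracket -> illegal
(4,2): no bracket -> illegal
(4,5): flips 1 -> legal
(5,3): no bracket -> illegal
(5,4): flips 1 -> legal
(5,5): no bracket -> illegal
B mobility = 5
-- W to move --
(1,4): no bracket -> illegal
(1,5): no bracket -> illegal
(1,6): no bracket -> illegal
(2,1): no bracket -> illegal
(2,3): no bracket -> illegal
(2,6): flips 1 -> legal
(3,1): flips 1 -> legal
(3,5): flips 1 -> legal
(3,6): no bracket -> illegal
(4,1): no bracket -> illegal
(4,2): flips 2 -> legal
(4,5): no bracket -> illegal
(5,2): no bracket -> illegal
(5,3): flips 1 -> legal
(5,4): no bracket -> illegal
W mobility = 5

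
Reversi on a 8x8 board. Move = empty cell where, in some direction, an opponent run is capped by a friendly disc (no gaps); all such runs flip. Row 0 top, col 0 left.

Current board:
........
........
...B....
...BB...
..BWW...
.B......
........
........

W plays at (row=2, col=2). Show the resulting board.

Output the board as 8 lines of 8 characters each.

Answer: ........
........
..WB....
...WB...
..BWW...
.B......
........
........

Derivation:
Place W at (2,2); scan 8 dirs for brackets.
Dir NW: first cell '.' (not opp) -> no flip
Dir N: first cell '.' (not opp) -> no flip
Dir NE: first cell '.' (not opp) -> no flip
Dir W: first cell '.' (not opp) -> no flip
Dir E: opp run (2,3), next='.' -> no flip
Dir SW: first cell '.' (not opp) -> no flip
Dir S: first cell '.' (not opp) -> no flip
Dir SE: opp run (3,3) capped by W -> flip
All flips: (3,3)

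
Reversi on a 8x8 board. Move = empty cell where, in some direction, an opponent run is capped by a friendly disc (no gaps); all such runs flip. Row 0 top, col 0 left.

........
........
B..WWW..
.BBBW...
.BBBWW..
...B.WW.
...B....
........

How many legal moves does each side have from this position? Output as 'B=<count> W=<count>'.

Answer: B=7 W=8

Derivation:
-- B to move --
(1,2): no bracket -> illegal
(1,3): flips 1 -> legal
(1,4): flips 1 -> legal
(1,5): flips 1 -> legal
(1,6): flips 2 -> legal
(2,2): no bracket -> illegal
(2,6): no bracket -> illegal
(3,5): flips 2 -> legal
(3,6): no bracket -> illegal
(4,6): flips 2 -> legal
(4,7): no bracket -> illegal
(5,4): no bracket -> illegal
(5,7): no bracket -> illegal
(6,4): no bracket -> illegal
(6,5): no bracket -> illegal
(6,6): flips 2 -> legal
(6,7): no bracket -> illegal
B mobility = 7
-- W to move --
(1,0): no bracket -> illegal
(1,1): no bracket -> illegal
(2,1): no bracket -> illegal
(2,2): flips 1 -> legal
(3,0): flips 3 -> legal
(4,0): flips 3 -> legal
(5,0): flips 2 -> legal
(5,1): flips 2 -> legal
(5,2): flips 1 -> legal
(5,4): no bracket -> illegal
(6,2): flips 1 -> legal
(6,4): no bracket -> illegal
(7,2): no bracket -> illegal
(7,3): flips 4 -> legal
(7,4): no bracket -> illegal
W mobility = 8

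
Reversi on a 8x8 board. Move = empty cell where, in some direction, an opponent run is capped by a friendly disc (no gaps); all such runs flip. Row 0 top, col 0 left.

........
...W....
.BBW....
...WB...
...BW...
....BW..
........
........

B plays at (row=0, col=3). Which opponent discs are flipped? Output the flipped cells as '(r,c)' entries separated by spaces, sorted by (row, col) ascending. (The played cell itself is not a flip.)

Dir NW: edge -> no flip
Dir N: edge -> no flip
Dir NE: edge -> no flip
Dir W: first cell '.' (not opp) -> no flip
Dir E: first cell '.' (not opp) -> no flip
Dir SW: first cell '.' (not opp) -> no flip
Dir S: opp run (1,3) (2,3) (3,3) capped by B -> flip
Dir SE: first cell '.' (not opp) -> no flip

Answer: (1,3) (2,3) (3,3)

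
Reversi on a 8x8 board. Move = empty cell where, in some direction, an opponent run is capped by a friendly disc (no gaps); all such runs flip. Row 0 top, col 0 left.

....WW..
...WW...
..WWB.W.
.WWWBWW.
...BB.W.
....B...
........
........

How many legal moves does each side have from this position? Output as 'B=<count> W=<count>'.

Answer: B=10 W=7

Derivation:
-- B to move --
(0,2): flips 1 -> legal
(0,3): flips 3 -> legal
(0,6): no bracket -> illegal
(1,1): flips 2 -> legal
(1,2): flips 1 -> legal
(1,5): no bracket -> illegal
(1,6): no bracket -> illegal
(1,7): flips 2 -> legal
(2,0): no bracket -> illegal
(2,1): flips 3 -> legal
(2,5): no bracket -> illegal
(2,7): no bracket -> illegal
(3,0): flips 3 -> legal
(3,7): flips 2 -> legal
(4,0): no bracket -> illegal
(4,1): no bracket -> illegal
(4,2): flips 1 -> legal
(4,5): no bracket -> illegal
(4,7): no bracket -> illegal
(5,5): no bracket -> illegal
(5,6): no bracket -> illegal
(5,7): flips 2 -> legal
B mobility = 10
-- W to move --
(1,5): flips 1 -> legal
(2,5): flips 1 -> legal
(4,2): no bracket -> illegal
(4,5): flips 1 -> legal
(5,2): no bracket -> illegal
(5,3): flips 2 -> legal
(5,5): flips 1 -> legal
(6,3): no bracket -> illegal
(6,4): flips 4 -> legal
(6,5): flips 2 -> legal
W mobility = 7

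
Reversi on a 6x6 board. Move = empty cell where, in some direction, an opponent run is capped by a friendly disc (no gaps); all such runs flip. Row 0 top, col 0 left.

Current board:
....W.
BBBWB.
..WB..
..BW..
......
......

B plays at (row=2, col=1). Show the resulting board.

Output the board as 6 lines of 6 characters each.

Answer: ....W.
BBBWB.
.BBB..
..BW..
......
......

Derivation:
Place B at (2,1); scan 8 dirs for brackets.
Dir NW: first cell 'B' (not opp) -> no flip
Dir N: first cell 'B' (not opp) -> no flip
Dir NE: first cell 'B' (not opp) -> no flip
Dir W: first cell '.' (not opp) -> no flip
Dir E: opp run (2,2) capped by B -> flip
Dir SW: first cell '.' (not opp) -> no flip
Dir S: first cell '.' (not opp) -> no flip
Dir SE: first cell 'B' (not opp) -> no flip
All flips: (2,2)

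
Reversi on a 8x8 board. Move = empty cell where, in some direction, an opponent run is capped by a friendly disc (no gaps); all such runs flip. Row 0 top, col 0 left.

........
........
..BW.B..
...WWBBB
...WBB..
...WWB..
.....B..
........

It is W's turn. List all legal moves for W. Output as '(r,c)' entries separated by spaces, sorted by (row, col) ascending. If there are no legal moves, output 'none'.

(1,1): flips 1 -> legal
(1,2): no bracket -> illegal
(1,3): no bracket -> illegal
(1,4): no bracket -> illegal
(1,5): no bracket -> illegal
(1,6): flips 1 -> legal
(2,1): flips 1 -> legal
(2,4): no bracket -> illegal
(2,6): flips 2 -> legal
(2,7): flips 2 -> legal
(3,1): no bracket -> illegal
(3,2): no bracket -> illegal
(4,6): flips 2 -> legal
(4,7): no bracket -> illegal
(5,6): flips 2 -> legal
(6,4): no bracket -> illegal
(6,6): flips 2 -> legal
(7,4): no bracket -> illegal
(7,5): no bracket -> illegal
(7,6): flips 1 -> legal

Answer: (1,1) (1,6) (2,1) (2,6) (2,7) (4,6) (5,6) (6,6) (7,6)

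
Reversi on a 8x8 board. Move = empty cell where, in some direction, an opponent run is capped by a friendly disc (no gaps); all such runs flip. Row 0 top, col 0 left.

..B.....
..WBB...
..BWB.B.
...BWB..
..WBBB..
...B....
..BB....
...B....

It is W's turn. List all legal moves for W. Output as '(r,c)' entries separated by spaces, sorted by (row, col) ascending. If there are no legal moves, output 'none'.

(0,1): no bracket -> illegal
(0,3): flips 1 -> legal
(0,4): flips 2 -> legal
(0,5): flips 1 -> legal
(1,1): no bracket -> illegal
(1,5): flips 4 -> legal
(1,6): no bracket -> illegal
(1,7): no bracket -> illegal
(2,1): flips 1 -> legal
(2,5): flips 1 -> legal
(2,7): no bracket -> illegal
(3,1): no bracket -> illegal
(3,2): flips 2 -> legal
(3,6): flips 1 -> legal
(3,7): no bracket -> illegal
(4,6): flips 3 -> legal
(5,1): no bracket -> illegal
(5,2): flips 1 -> legal
(5,4): flips 1 -> legal
(5,5): no bracket -> illegal
(5,6): flips 1 -> legal
(6,1): no bracket -> illegal
(6,4): flips 1 -> legal
(7,1): no bracket -> illegal
(7,2): no bracket -> illegal
(7,4): no bracket -> illegal

Answer: (0,3) (0,4) (0,5) (1,5) (2,1) (2,5) (3,2) (3,6) (4,6) (5,2) (5,4) (5,6) (6,4)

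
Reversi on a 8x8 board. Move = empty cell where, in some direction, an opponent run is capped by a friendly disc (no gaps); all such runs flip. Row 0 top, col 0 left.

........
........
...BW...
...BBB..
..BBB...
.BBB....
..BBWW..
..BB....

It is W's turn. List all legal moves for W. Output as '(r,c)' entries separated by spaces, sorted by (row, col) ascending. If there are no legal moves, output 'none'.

(1,2): no bracket -> illegal
(1,3): no bracket -> illegal
(1,4): no bracket -> illegal
(2,2): flips 1 -> legal
(2,5): no bracket -> illegal
(2,6): no bracket -> illegal
(3,1): flips 2 -> legal
(3,2): no bracket -> illegal
(3,6): no bracket -> illegal
(4,0): no bracket -> illegal
(4,1): no bracket -> illegal
(4,5): no bracket -> illegal
(4,6): flips 1 -> legal
(5,0): no bracket -> illegal
(5,4): flips 2 -> legal
(5,5): no bracket -> illegal
(6,0): flips 3 -> legal
(6,1): flips 2 -> legal
(7,1): no bracket -> illegal
(7,4): no bracket -> illegal

Answer: (2,2) (3,1) (4,6) (5,4) (6,0) (6,1)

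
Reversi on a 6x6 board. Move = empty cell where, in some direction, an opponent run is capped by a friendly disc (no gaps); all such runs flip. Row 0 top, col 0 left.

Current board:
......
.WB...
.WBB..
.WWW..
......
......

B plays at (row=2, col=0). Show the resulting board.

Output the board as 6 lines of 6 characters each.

Place B at (2,0); scan 8 dirs for brackets.
Dir NW: edge -> no flip
Dir N: first cell '.' (not opp) -> no flip
Dir NE: opp run (1,1), next='.' -> no flip
Dir W: edge -> no flip
Dir E: opp run (2,1) capped by B -> flip
Dir SW: edge -> no flip
Dir S: first cell '.' (not opp) -> no flip
Dir SE: opp run (3,1), next='.' -> no flip
All flips: (2,1)

Answer: ......
.WB...
BBBB..
.WWW..
......
......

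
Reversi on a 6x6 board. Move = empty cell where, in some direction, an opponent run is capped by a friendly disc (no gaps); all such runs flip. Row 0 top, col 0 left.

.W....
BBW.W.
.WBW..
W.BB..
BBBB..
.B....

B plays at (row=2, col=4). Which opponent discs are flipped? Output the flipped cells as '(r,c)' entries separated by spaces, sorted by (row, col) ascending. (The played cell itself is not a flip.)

Dir NW: first cell '.' (not opp) -> no flip
Dir N: opp run (1,4), next='.' -> no flip
Dir NE: first cell '.' (not opp) -> no flip
Dir W: opp run (2,3) capped by B -> flip
Dir E: first cell '.' (not opp) -> no flip
Dir SW: first cell 'B' (not opp) -> no flip
Dir S: first cell '.' (not opp) -> no flip
Dir SE: first cell '.' (not opp) -> no flip

Answer: (2,3)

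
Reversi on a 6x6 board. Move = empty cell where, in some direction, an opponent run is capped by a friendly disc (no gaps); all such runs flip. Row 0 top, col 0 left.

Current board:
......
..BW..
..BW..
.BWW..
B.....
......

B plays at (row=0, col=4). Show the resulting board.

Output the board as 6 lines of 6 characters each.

Place B at (0,4); scan 8 dirs for brackets.
Dir NW: edge -> no flip
Dir N: edge -> no flip
Dir NE: edge -> no flip
Dir W: first cell '.' (not opp) -> no flip
Dir E: first cell '.' (not opp) -> no flip
Dir SW: opp run (1,3) capped by B -> flip
Dir S: first cell '.' (not opp) -> no flip
Dir SE: first cell '.' (not opp) -> no flip
All flips: (1,3)

Answer: ....B.
..BB..
..BW..
.BWW..
B.....
......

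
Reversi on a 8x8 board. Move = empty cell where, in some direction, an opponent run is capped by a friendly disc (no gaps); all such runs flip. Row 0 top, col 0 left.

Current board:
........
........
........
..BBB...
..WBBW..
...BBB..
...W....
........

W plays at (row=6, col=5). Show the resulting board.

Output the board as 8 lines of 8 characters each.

Place W at (6,5); scan 8 dirs for brackets.
Dir NW: opp run (5,4) (4,3) (3,2), next='.' -> no flip
Dir N: opp run (5,5) capped by W -> flip
Dir NE: first cell '.' (not opp) -> no flip
Dir W: first cell '.' (not opp) -> no flip
Dir E: first cell '.' (not opp) -> no flip
Dir SW: first cell '.' (not opp) -> no flip
Dir S: first cell '.' (not opp) -> no flip
Dir SE: first cell '.' (not opp) -> no flip
All flips: (5,5)

Answer: ........
........
........
..BBB...
..WBBW..
...BBW..
...W.W..
........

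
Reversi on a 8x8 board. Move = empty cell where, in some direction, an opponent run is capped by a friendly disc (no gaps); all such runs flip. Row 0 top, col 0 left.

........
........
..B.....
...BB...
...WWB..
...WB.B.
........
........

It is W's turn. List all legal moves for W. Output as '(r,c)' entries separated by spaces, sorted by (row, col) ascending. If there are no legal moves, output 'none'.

Answer: (1,1) (2,3) (2,4) (2,5) (4,6) (5,5) (6,4) (6,5)

Derivation:
(1,1): flips 2 -> legal
(1,2): no bracket -> illegal
(1,3): no bracket -> illegal
(2,1): no bracket -> illegal
(2,3): flips 1 -> legal
(2,4): flips 1 -> legal
(2,5): flips 1 -> legal
(3,1): no bracket -> illegal
(3,2): no bracket -> illegal
(3,5): no bracket -> illegal
(3,6): no bracket -> illegal
(4,2): no bracket -> illegal
(4,6): flips 1 -> legal
(4,7): no bracket -> illegal
(5,5): flips 1 -> legal
(5,7): no bracket -> illegal
(6,3): no bracket -> illegal
(6,4): flips 1 -> legal
(6,5): flips 1 -> legal
(6,6): no bracket -> illegal
(6,7): no bracket -> illegal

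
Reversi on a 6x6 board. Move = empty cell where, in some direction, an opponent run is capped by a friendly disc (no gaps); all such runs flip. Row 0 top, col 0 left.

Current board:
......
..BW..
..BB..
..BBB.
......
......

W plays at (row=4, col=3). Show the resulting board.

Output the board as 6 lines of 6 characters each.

Answer: ......
..BW..
..BW..
..BWB.
...W..
......

Derivation:
Place W at (4,3); scan 8 dirs for brackets.
Dir NW: opp run (3,2), next='.' -> no flip
Dir N: opp run (3,3) (2,3) capped by W -> flip
Dir NE: opp run (3,4), next='.' -> no flip
Dir W: first cell '.' (not opp) -> no flip
Dir E: first cell '.' (not opp) -> no flip
Dir SW: first cell '.' (not opp) -> no flip
Dir S: first cell '.' (not opp) -> no flip
Dir SE: first cell '.' (not opp) -> no flip
All flips: (2,3) (3,3)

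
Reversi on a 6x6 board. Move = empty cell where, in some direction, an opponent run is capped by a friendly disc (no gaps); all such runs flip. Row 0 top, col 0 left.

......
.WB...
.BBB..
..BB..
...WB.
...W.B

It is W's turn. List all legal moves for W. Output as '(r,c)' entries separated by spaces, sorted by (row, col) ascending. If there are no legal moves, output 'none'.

Answer: (1,0) (1,3) (3,1) (3,5) (4,5)

Derivation:
(0,1): no bracket -> illegal
(0,2): no bracket -> illegal
(0,3): no bracket -> illegal
(1,0): flips 2 -> legal
(1,3): flips 3 -> legal
(1,4): no bracket -> illegal
(2,0): no bracket -> illegal
(2,4): no bracket -> illegal
(3,0): no bracket -> illegal
(3,1): flips 1 -> legal
(3,4): no bracket -> illegal
(3,5): flips 1 -> legal
(4,1): no bracket -> illegal
(4,2): no bracket -> illegal
(4,5): flips 1 -> legal
(5,4): no bracket -> illegal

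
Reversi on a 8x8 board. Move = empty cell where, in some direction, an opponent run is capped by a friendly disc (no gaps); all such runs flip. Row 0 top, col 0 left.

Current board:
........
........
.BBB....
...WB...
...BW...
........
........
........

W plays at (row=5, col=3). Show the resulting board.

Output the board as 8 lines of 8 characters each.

Place W at (5,3); scan 8 dirs for brackets.
Dir NW: first cell '.' (not opp) -> no flip
Dir N: opp run (4,3) capped by W -> flip
Dir NE: first cell 'W' (not opp) -> no flip
Dir W: first cell '.' (not opp) -> no flip
Dir E: first cell '.' (not opp) -> no flip
Dir SW: first cell '.' (not opp) -> no flip
Dir S: first cell '.' (not opp) -> no flip
Dir SE: first cell '.' (not opp) -> no flip
All flips: (4,3)

Answer: ........
........
.BBB....
...WB...
...WW...
...W....
........
........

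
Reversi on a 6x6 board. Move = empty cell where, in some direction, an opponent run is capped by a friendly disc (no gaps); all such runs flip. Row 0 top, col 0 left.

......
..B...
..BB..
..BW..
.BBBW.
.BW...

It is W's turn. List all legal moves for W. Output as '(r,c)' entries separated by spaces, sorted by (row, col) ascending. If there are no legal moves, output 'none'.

(0,1): no bracket -> illegal
(0,2): flips 4 -> legal
(0,3): no bracket -> illegal
(1,1): flips 1 -> legal
(1,3): flips 1 -> legal
(1,4): no bracket -> illegal
(2,1): no bracket -> illegal
(2,4): no bracket -> illegal
(3,0): flips 1 -> legal
(3,1): flips 1 -> legal
(3,4): flips 1 -> legal
(4,0): flips 3 -> legal
(5,0): flips 1 -> legal
(5,3): flips 1 -> legal
(5,4): no bracket -> illegal

Answer: (0,2) (1,1) (1,3) (3,0) (3,1) (3,4) (4,0) (5,0) (5,3)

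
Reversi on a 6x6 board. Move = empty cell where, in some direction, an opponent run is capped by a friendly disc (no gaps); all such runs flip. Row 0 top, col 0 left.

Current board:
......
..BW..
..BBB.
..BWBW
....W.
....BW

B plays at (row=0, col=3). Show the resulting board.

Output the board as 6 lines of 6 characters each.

Place B at (0,3); scan 8 dirs for brackets.
Dir NW: edge -> no flip
Dir N: edge -> no flip
Dir NE: edge -> no flip
Dir W: first cell '.' (not opp) -> no flip
Dir E: first cell '.' (not opp) -> no flip
Dir SW: first cell 'B' (not opp) -> no flip
Dir S: opp run (1,3) capped by B -> flip
Dir SE: first cell '.' (not opp) -> no flip
All flips: (1,3)

Answer: ...B..
..BB..
..BBB.
..BWBW
....W.
....BW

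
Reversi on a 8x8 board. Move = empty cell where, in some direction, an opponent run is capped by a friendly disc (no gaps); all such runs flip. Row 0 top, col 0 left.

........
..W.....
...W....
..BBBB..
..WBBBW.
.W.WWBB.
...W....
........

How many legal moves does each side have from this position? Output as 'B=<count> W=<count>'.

Answer: B=15 W=10

Derivation:
-- B to move --
(0,1): flips 2 -> legal
(0,2): no bracket -> illegal
(0,3): no bracket -> illegal
(1,1): no bracket -> illegal
(1,3): flips 1 -> legal
(1,4): flips 1 -> legal
(2,1): no bracket -> illegal
(2,2): no bracket -> illegal
(2,4): no bracket -> illegal
(3,1): no bracket -> illegal
(3,6): flips 1 -> legal
(3,7): flips 1 -> legal
(4,0): no bracket -> illegal
(4,1): flips 1 -> legal
(4,7): flips 1 -> legal
(5,0): no bracket -> illegal
(5,2): flips 3 -> legal
(5,7): flips 1 -> legal
(6,0): flips 2 -> legal
(6,1): no bracket -> illegal
(6,2): flips 1 -> legal
(6,4): flips 1 -> legal
(6,5): flips 1 -> legal
(7,2): flips 2 -> legal
(7,3): flips 2 -> legal
(7,4): no bracket -> illegal
B mobility = 15
-- W to move --
(2,1): flips 2 -> legal
(2,2): flips 1 -> legal
(2,4): flips 4 -> legal
(2,5): no bracket -> illegal
(2,6): flips 2 -> legal
(3,1): no bracket -> illegal
(3,6): flips 1 -> legal
(4,1): flips 1 -> legal
(4,7): no bracket -> illegal
(5,2): no bracket -> illegal
(5,7): flips 2 -> legal
(6,4): flips 1 -> legal
(6,5): no bracket -> illegal
(6,6): flips 1 -> legal
(6,7): flips 3 -> legal
W mobility = 10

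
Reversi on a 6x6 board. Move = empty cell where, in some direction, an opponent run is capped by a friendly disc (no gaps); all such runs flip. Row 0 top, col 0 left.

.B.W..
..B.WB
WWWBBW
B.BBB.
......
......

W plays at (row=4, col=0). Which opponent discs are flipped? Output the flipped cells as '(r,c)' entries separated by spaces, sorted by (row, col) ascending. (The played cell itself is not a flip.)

Answer: (3,0)

Derivation:
Dir NW: edge -> no flip
Dir N: opp run (3,0) capped by W -> flip
Dir NE: first cell '.' (not opp) -> no flip
Dir W: edge -> no flip
Dir E: first cell '.' (not opp) -> no flip
Dir SW: edge -> no flip
Dir S: first cell '.' (not opp) -> no flip
Dir SE: first cell '.' (not opp) -> no flip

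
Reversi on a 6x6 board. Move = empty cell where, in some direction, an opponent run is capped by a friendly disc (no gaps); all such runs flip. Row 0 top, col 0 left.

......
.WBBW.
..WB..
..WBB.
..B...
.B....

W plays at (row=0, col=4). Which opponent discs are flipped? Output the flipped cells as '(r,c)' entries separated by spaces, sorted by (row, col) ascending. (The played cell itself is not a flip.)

Answer: (1,3)

Derivation:
Dir NW: edge -> no flip
Dir N: edge -> no flip
Dir NE: edge -> no flip
Dir W: first cell '.' (not opp) -> no flip
Dir E: first cell '.' (not opp) -> no flip
Dir SW: opp run (1,3) capped by W -> flip
Dir S: first cell 'W' (not opp) -> no flip
Dir SE: first cell '.' (not opp) -> no flip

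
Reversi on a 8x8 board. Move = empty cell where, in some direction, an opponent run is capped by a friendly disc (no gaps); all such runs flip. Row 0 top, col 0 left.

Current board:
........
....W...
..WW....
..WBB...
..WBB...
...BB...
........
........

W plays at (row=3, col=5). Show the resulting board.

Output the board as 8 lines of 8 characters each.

Answer: ........
....W...
..WW....
..WWWW..
..WBB...
...BB...
........
........

Derivation:
Place W at (3,5); scan 8 dirs for brackets.
Dir NW: first cell '.' (not opp) -> no flip
Dir N: first cell '.' (not opp) -> no flip
Dir NE: first cell '.' (not opp) -> no flip
Dir W: opp run (3,4) (3,3) capped by W -> flip
Dir E: first cell '.' (not opp) -> no flip
Dir SW: opp run (4,4) (5,3), next='.' -> no flip
Dir S: first cell '.' (not opp) -> no flip
Dir SE: first cell '.' (not opp) -> no flip
All flips: (3,3) (3,4)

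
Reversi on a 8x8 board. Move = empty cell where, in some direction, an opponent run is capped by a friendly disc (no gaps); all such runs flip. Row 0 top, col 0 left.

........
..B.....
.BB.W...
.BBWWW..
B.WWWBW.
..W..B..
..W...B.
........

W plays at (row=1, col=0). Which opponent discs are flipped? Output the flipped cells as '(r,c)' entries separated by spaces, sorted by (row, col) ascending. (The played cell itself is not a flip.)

Dir NW: edge -> no flip
Dir N: first cell '.' (not opp) -> no flip
Dir NE: first cell '.' (not opp) -> no flip
Dir W: edge -> no flip
Dir E: first cell '.' (not opp) -> no flip
Dir SW: edge -> no flip
Dir S: first cell '.' (not opp) -> no flip
Dir SE: opp run (2,1) (3,2) capped by W -> flip

Answer: (2,1) (3,2)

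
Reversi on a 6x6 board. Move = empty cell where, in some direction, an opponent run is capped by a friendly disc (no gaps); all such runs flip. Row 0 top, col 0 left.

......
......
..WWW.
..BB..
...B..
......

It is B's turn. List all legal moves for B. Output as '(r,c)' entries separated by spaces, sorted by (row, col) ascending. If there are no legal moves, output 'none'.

Answer: (1,1) (1,2) (1,3) (1,4) (1,5)

Derivation:
(1,1): flips 1 -> legal
(1,2): flips 1 -> legal
(1,3): flips 1 -> legal
(1,4): flips 1 -> legal
(1,5): flips 1 -> legal
(2,1): no bracket -> illegal
(2,5): no bracket -> illegal
(3,1): no bracket -> illegal
(3,4): no bracket -> illegal
(3,5): no bracket -> illegal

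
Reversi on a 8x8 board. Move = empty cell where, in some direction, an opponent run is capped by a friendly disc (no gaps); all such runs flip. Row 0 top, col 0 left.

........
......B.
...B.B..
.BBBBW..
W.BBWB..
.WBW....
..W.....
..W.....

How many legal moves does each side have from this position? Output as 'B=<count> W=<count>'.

-- B to move --
(2,4): no bracket -> illegal
(2,6): no bracket -> illegal
(3,0): no bracket -> illegal
(3,6): flips 1 -> legal
(4,1): no bracket -> illegal
(4,6): no bracket -> illegal
(5,0): flips 1 -> legal
(5,4): flips 2 -> legal
(5,5): flips 1 -> legal
(6,0): flips 1 -> legal
(6,1): no bracket -> illegal
(6,3): flips 1 -> legal
(6,4): flips 1 -> legal
(7,1): no bracket -> illegal
(7,3): no bracket -> illegal
B mobility = 7
-- W to move --
(0,5): no bracket -> illegal
(0,6): no bracket -> illegal
(0,7): no bracket -> illegal
(1,2): no bracket -> illegal
(1,3): flips 3 -> legal
(1,4): no bracket -> illegal
(1,5): flips 1 -> legal
(1,7): no bracket -> illegal
(2,0): flips 2 -> legal
(2,1): no bracket -> illegal
(2,2): flips 5 -> legal
(2,4): flips 3 -> legal
(2,6): no bracket -> illegal
(2,7): no bracket -> illegal
(3,0): flips 4 -> legal
(3,6): no bracket -> illegal
(4,1): flips 2 -> legal
(4,6): flips 1 -> legal
(5,4): no bracket -> illegal
(5,5): flips 1 -> legal
(5,6): no bracket -> illegal
(6,1): no bracket -> illegal
(6,3): no bracket -> illegal
W mobility = 9

Answer: B=7 W=9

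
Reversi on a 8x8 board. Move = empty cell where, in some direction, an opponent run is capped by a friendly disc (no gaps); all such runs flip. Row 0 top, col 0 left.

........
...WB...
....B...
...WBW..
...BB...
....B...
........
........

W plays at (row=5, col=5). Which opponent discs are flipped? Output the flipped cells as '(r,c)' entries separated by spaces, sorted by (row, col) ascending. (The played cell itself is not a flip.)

Dir NW: opp run (4,4) capped by W -> flip
Dir N: first cell '.' (not opp) -> no flip
Dir NE: first cell '.' (not opp) -> no flip
Dir W: opp run (5,4), next='.' -> no flip
Dir E: first cell '.' (not opp) -> no flip
Dir SW: first cell '.' (not opp) -> no flip
Dir S: first cell '.' (not opp) -> no flip
Dir SE: first cell '.' (not opp) -> no flip

Answer: (4,4)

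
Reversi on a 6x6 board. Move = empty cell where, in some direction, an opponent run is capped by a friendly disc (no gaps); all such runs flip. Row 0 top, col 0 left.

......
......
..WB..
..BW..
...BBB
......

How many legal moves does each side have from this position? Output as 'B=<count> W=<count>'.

Answer: B=4 W=6

Derivation:
-- B to move --
(1,1): flips 2 -> legal
(1,2): flips 1 -> legal
(1,3): no bracket -> illegal
(2,1): flips 1 -> legal
(2,4): no bracket -> illegal
(3,1): no bracket -> illegal
(3,4): flips 1 -> legal
(4,2): no bracket -> illegal
B mobility = 4
-- W to move --
(1,2): no bracket -> illegal
(1,3): flips 1 -> legal
(1,4): no bracket -> illegal
(2,1): no bracket -> illegal
(2,4): flips 1 -> legal
(3,1): flips 1 -> legal
(3,4): no bracket -> illegal
(3,5): no bracket -> illegal
(4,1): no bracket -> illegal
(4,2): flips 1 -> legal
(5,2): no bracket -> illegal
(5,3): flips 1 -> legal
(5,4): no bracket -> illegal
(5,5): flips 1 -> legal
W mobility = 6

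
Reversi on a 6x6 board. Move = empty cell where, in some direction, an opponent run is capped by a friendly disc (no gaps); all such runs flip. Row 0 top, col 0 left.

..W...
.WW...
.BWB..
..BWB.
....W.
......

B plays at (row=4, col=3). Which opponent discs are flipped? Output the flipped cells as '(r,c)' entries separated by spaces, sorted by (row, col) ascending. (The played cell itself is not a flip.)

Dir NW: first cell 'B' (not opp) -> no flip
Dir N: opp run (3,3) capped by B -> flip
Dir NE: first cell 'B' (not opp) -> no flip
Dir W: first cell '.' (not opp) -> no flip
Dir E: opp run (4,4), next='.' -> no flip
Dir SW: first cell '.' (not opp) -> no flip
Dir S: first cell '.' (not opp) -> no flip
Dir SE: first cell '.' (not opp) -> no flip

Answer: (3,3)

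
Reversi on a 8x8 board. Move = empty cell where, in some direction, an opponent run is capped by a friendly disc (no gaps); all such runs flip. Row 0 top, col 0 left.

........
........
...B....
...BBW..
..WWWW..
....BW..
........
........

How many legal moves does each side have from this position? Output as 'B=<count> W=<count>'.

-- B to move --
(2,4): no bracket -> illegal
(2,5): no bracket -> illegal
(2,6): no bracket -> illegal
(3,1): no bracket -> illegal
(3,2): flips 1 -> legal
(3,6): flips 2 -> legal
(4,1): no bracket -> illegal
(4,6): no bracket -> illegal
(5,1): flips 1 -> legal
(5,2): flips 1 -> legal
(5,3): flips 1 -> legal
(5,6): flips 2 -> legal
(6,4): no bracket -> illegal
(6,5): no bracket -> illegal
(6,6): flips 2 -> legal
B mobility = 7
-- W to move --
(1,2): flips 2 -> legal
(1,3): flips 2 -> legal
(1,4): no bracket -> illegal
(2,2): flips 1 -> legal
(2,4): flips 2 -> legal
(2,5): flips 1 -> legal
(3,2): flips 2 -> legal
(5,3): flips 1 -> legal
(6,3): flips 1 -> legal
(6,4): flips 1 -> legal
(6,5): flips 1 -> legal
W mobility = 10

Answer: B=7 W=10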